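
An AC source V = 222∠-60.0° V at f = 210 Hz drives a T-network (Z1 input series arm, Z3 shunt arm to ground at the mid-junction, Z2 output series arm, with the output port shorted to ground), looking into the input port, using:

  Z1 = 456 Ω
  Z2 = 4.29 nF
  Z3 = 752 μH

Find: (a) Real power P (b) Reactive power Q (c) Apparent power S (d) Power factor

Step 1 — Angular frequency: ω = 2π·f = 2π·210 = 1319 rad/s.
Step 2 — Component impedances:
  Z1: Z = R = 456 Ω
  Z2: Z = 1/(jωC) = -j/(ω·C) = 0 - j1.767e+05 Ω
  Z3: Z = jωL = j·1319·0.000752 = 0 + j0.9922 Ω
Step 3 — With the output port shorted to ground, the output series arm Z2 runs from the junction to ground; the shunt arm Z3 also runs from the junction to ground. They appear in parallel: Z3 || Z2 = 0 + j0.9922 Ω.
Step 4 — Series with input arm Z1: Z_in = Z1 + (Z3 || Z2) = 456 + j0.9922 Ω = 456∠0.1° Ω.
Step 5 — Source phasor: V = 222∠-60.0° V = 111 - j192.3 V.
Step 6 — Current: I = V / Z = 0.2425 - j0.4221 A = 0.4868∠-60.1° A.
Step 7 — Complex power: S = V·I* = 108.1 + j0.2352 VA.
Step 8 — Real power: P = Re(S) = 108.1 W.
Step 9 — Reactive power: Q = Im(S) = 0.2352 VAR.
Step 10 — Apparent power: |S| = 108.1 VA.
Step 11 — Power factor: PF = P/|S| = 1 (lagging).

(a) P = 108.1 W  (b) Q = 0.2352 VAR  (c) S = 108.1 VA  (d) PF = 1 (lagging)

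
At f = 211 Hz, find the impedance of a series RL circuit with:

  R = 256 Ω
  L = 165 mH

Step 1 — Angular frequency: ω = 2π·f = 2π·211 = 1326 rad/s.
Step 2 — Component impedances:
  R: Z = R = 256 Ω
  L: Z = jωL = j·1326·0.165 = 0 + j218.7 Ω
Step 3 — Series combination: Z_total = R + L = 256 + j218.7 Ω = 336.7∠40.5° Ω.

Z = 256 + j218.7 Ω = 336.7∠40.5° Ω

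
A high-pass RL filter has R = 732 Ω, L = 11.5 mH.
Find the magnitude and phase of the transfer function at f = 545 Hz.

Step 1 — Angular frequency: ω = 2π·545 = 3424 rad/s.
Step 2 — Transfer function: H(jω) = jωL/(R + jωL).
Step 3 — Numerator jωL = j·39.38; denominator R + jωL = 732 + j39.38.
Step 4 — H = 0.002886 + j0.05364.
Step 5 — Magnitude: |H| = 0.05372 (-25.4 dB); phase: φ = 86.9°.

|H| = 0.05372 (-25.4 dB), φ = 86.9°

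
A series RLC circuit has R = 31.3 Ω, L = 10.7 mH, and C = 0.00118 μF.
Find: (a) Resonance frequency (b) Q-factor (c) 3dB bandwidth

Step 1 — Resonance: ω₀ = 1/√(LC) = 1/√(0.0107·1.18e-09) = 2.814e+05 rad/s.
Step 2 — f₀ = ω₀/(2π) = 4.479e+04 Hz.
Step 3 — Series Q: Q = ω₀L/R = 2.814e+05·0.0107/31.3 = 96.21.
Step 4 — Bandwidth: Δω = ω₀/Q = 2925 rad/s; BW = Δω/(2π) = 465.6 Hz.

(a) f₀ = 4.479e+04 Hz  (b) Q = 96.21  (c) BW = 465.6 Hz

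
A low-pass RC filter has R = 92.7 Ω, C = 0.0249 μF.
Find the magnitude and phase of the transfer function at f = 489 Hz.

Step 1 — Angular frequency: ω = 2π·489 = 3072 rad/s.
Step 2 — Transfer function: H(jω) = 1/(1 + jωRC).
Step 3 — Denominator: 1 + jωRC = 1 + j·3072·92.7·2.49e-08 = 1 + j0.007092.
Step 4 — H = 0.9999 - j0.007092.
Step 5 — Magnitude: |H| = 1 (-0.0 dB); phase: φ = -0.4°.

|H| = 1 (-0.0 dB), φ = -0.4°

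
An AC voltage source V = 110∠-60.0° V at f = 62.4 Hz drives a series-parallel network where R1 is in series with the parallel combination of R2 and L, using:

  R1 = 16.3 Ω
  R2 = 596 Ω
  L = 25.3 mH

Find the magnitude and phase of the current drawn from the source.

Step 1 — Angular frequency: ω = 2π·f = 2π·62.4 = 392.1 rad/s.
Step 2 — Component impedances:
  R1: Z = R = 16.3 Ω
  R2: Z = R = 596 Ω
  L: Z = jωL = j·392.1·0.0253 = 0 + j9.919 Ω
Step 3 — Parallel branch: R2 || L = 1/(1/R2 + 1/L) = 0.165 + j9.917 Ω.
Step 4 — Series with R1: Z_total = R1 + (R2 || L) = 16.47 + j9.917 Ω = 19.22∠31.1° Ω.
Step 5 — Source phasor: V = 110∠-60.0° V = 55 - j95.26 V.
Step 6 — Ohm's law: I = V / Z_total = (55 - j95.26) / (16.47 + j9.917) = -0.1059 - j5.722 A.
Step 7 — Convert to polar: |I| = 5.723 A, ∠I = -91.1°.

I = 5.723∠-91.1° A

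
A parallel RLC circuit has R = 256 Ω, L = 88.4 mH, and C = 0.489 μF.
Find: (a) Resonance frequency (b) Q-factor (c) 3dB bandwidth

Step 1 — Resonance: ω₀ = 1/√(LC) = 1/√(0.0884·4.89e-07) = 4810 rad/s.
Step 2 — f₀ = ω₀/(2π) = 765.5 Hz.
Step 3 — Parallel Q: Q = R/(ω₀L) = 256/(4810·0.0884) = 0.6021.
Step 4 — Bandwidth: Δω = ω₀/Q = 7988 rad/s; BW = Δω/(2π) = 1271 Hz.

(a) f₀ = 765.5 Hz  (b) Q = 0.6021  (c) BW = 1271 Hz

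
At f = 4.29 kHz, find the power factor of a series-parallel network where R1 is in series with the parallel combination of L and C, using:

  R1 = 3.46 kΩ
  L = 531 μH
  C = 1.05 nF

Step 1 — Angular frequency: ω = 2π·f = 2π·4290 = 2.695e+04 rad/s.
Step 2 — Component impedances:
  R1: Z = R = 3460 Ω
  L: Z = jωL = j·2.695e+04·0.000531 = 0 + j14.31 Ω
  C: Z = 1/(jωC) = -j/(ω·C) = 0 - j3.533e+04 Ω
Step 3 — Parallel branch: L || C = 1/(1/L + 1/C) = 0 + j14.32 Ω.
Step 4 — Series with R1: Z_total = R1 + (L || C) = 3460 + j14.32 Ω = 3460∠0.2° Ω.
Step 5 — Power factor: PF = cos(φ) = Re(Z)/|Z| = 3460/3460 = 1.
Step 6 — Type: Im(Z) = 14.32 ⇒ lagging (phase φ = 0.2°).

PF = 1 (lagging, φ = 0.2°)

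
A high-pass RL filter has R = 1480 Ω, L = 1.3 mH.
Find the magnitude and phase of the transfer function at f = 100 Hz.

Step 1 — Angular frequency: ω = 2π·100 = 628.3 rad/s.
Step 2 — Transfer function: H(jω) = jωL/(R + jωL).
Step 3 — Numerator jωL = j·0.8168; denominator R + jωL = 1480 + j0.8168.
Step 4 — H = 3.046e-07 + j0.0005519.
Step 5 — Magnitude: |H| = 0.0005519 (-65.2 dB); phase: φ = 90.0°.

|H| = 0.0005519 (-65.2 dB), φ = 90.0°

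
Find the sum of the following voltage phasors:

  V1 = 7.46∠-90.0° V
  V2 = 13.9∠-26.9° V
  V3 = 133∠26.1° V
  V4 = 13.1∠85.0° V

Step 1 — Convert each phasor to rectangular form:
  V1 = 7.46·(cos(-90.0°) + j·sin(-90.0°)) = 0 - j7.46 V
  V2 = 13.9·(cos(-26.9°) + j·sin(-26.9°)) = 12.4 - j6.289 V
  V3 = 133·(cos(26.1°) + j·sin(26.1°)) = 119.4 + j58.51 V
  V4 = 13.1·(cos(85.0°) + j·sin(85.0°)) = 1.142 + j13.05 V
Step 2 — Sum components: V_total = 133 + j57.81 V.
Step 3 — Convert to polar: |V_total| = 145 V, ∠V_total = 23.5°.

V_total = 145∠23.5° V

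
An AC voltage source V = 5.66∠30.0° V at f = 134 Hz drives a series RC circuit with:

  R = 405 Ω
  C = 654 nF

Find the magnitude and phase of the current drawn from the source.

Step 1 — Angular frequency: ω = 2π·f = 2π·134 = 841.9 rad/s.
Step 2 — Component impedances:
  R: Z = R = 405 Ω
  C: Z = 1/(jωC) = -j/(ω·C) = 0 - j1816 Ω
Step 3 — Series combination: Z_total = R + C = 405 - j1816 Ω = 1861∠-77.4° Ω.
Step 4 — Source phasor: V = 5.66∠30.0° V = 4.902 + j2.83 V.
Step 5 — Ohm's law: I = V / Z_total = (4.902 + j2.83) / (405 - j1816) = -0.0009111 + j0.002902 A.
Step 6 — Convert to polar: |I| = 0.003042 A, ∠I = 107.4°.

I = 0.003042∠107.4° A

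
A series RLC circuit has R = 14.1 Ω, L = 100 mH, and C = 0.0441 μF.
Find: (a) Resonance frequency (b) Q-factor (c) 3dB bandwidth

Step 1 — Resonance: ω₀ = 1/√(LC) = 1/√(0.1·4.41e-08) = 1.506e+04 rad/s.
Step 2 — f₀ = ω₀/(2π) = 2397 Hz.
Step 3 — Series Q: Q = ω₀L/R = 1.506e+04·0.1/14.1 = 106.8.
Step 4 — Bandwidth: Δω = ω₀/Q = 141 rad/s; BW = Δω/(2π) = 22.44 Hz.

(a) f₀ = 2397 Hz  (b) Q = 106.8  (c) BW = 22.44 Hz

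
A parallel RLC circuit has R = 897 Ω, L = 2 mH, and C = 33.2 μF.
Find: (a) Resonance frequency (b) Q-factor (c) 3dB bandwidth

Step 1 — Resonance: ω₀ = 1/√(LC) = 1/√(0.002·3.32e-05) = 3881 rad/s.
Step 2 — f₀ = ω₀/(2π) = 617.6 Hz.
Step 3 — Parallel Q: Q = R/(ω₀L) = 897/(3881·0.002) = 115.6.
Step 4 — Bandwidth: Δω = ω₀/Q = 33.58 rad/s; BW = Δω/(2π) = 5.344 Hz.

(a) f₀ = 617.6 Hz  (b) Q = 115.6  (c) BW = 5.344 Hz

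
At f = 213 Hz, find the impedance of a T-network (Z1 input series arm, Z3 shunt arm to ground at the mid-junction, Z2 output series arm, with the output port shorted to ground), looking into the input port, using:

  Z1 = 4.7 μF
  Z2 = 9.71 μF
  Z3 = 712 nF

Step 1 — Angular frequency: ω = 2π·f = 2π·213 = 1338 rad/s.
Step 2 — Component impedances:
  Z1: Z = 1/(jωC) = -j/(ω·C) = 0 - j159 Ω
  Z2: Z = 1/(jωC) = -j/(ω·C) = 0 - j76.95 Ω
  Z3: Z = 1/(jωC) = -j/(ω·C) = 0 - j1049 Ω
Step 3 — With the output port shorted to ground, the output series arm Z2 runs from the junction to ground; the shunt arm Z3 also runs from the junction to ground. They appear in parallel: Z3 || Z2 = 0 - j71.7 Ω.
Step 4 — Series with input arm Z1: Z_in = Z1 + (Z3 || Z2) = 0 - j230.7 Ω = 230.7∠-90.0° Ω.

Z = 0 - j230.7 Ω = 230.7∠-90.0° Ω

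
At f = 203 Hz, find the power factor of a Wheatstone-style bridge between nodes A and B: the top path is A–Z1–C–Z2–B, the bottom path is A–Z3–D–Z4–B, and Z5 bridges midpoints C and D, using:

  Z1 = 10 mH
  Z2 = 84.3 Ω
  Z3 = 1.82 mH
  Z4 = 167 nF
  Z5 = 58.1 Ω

Step 1 — Angular frequency: ω = 2π·f = 2π·203 = 1275 rad/s.
Step 2 — Component impedances:
  Z1: Z = jωL = j·1275·0.01 = 0 + j12.75 Ω
  Z2: Z = R = 84.3 Ω
  Z3: Z = jωL = j·1275·0.00182 = 0 + j2.321 Ω
  Z4: Z = 1/(jωC) = -j/(ω·C) = 0 - j4695 Ω
  Z5: Z = R = 58.1 Ω
Step 3 — Bridge requires nodal analysis (the Z5 bridge couples midpoints C and D, so the two paths cannot be reduced to a simple series/parallel combination). Setting node B to ground and injecting 1 A at node A, the 3-node admittance system at A, C, D solves to V_A = Z_AB = 87.34 + j10.46 Ω = 87.96∠6.8° Ω.
Step 4 — Power factor: PF = cos(φ) = Re(Z)/|Z| = 87.34/87.964 = 0.9929.
Step 5 — Type: Im(Z) = 10.46 ⇒ lagging (phase φ = 6.8°).

PF = 0.9929 (lagging, φ = 6.8°)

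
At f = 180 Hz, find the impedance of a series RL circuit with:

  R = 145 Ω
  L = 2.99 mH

Step 1 — Angular frequency: ω = 2π·f = 2π·180 = 1131 rad/s.
Step 2 — Component impedances:
  R: Z = R = 145 Ω
  L: Z = jωL = j·1131·0.00299 = 0 + j3.382 Ω
Step 3 — Series combination: Z_total = R + L = 145 + j3.382 Ω = 145∠1.3° Ω.

Z = 145 + j3.382 Ω = 145∠1.3° Ω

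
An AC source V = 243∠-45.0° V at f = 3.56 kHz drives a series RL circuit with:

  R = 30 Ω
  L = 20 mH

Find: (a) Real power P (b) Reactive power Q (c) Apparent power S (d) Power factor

Step 1 — Angular frequency: ω = 2π·f = 2π·3560 = 2.237e+04 rad/s.
Step 2 — Component impedances:
  R: Z = R = 30 Ω
  L: Z = jωL = j·2.237e+04·0.02 = 0 + j447.4 Ω
Step 3 — Series combination: Z_total = R + L = 30 + j447.4 Ω = 448.4∠86.2° Ω.
Step 4 — Source phasor: V = 243∠-45.0° V = 171.8 - j171.8 V.
Step 5 — Current: I = V / Z = -0.3567 - j0.408 A = 0.542∠-131.2° A.
Step 6 — Complex power: S = V·I* = 8.812 + j131.4 VA.
Step 7 — Real power: P = Re(S) = 8.812 W.
Step 8 — Reactive power: Q = Im(S) = 131.4 VAR.
Step 9 — Apparent power: |S| = 131.7 VA.
Step 10 — Power factor: PF = P/|S| = 0.06691 (lagging).

(a) P = 8.812 W  (b) Q = 131.4 VAR  (c) S = 131.7 VA  (d) PF = 0.06691 (lagging)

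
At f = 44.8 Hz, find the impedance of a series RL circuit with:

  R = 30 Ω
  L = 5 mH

Step 1 — Angular frequency: ω = 2π·f = 2π·44.8 = 281.5 rad/s.
Step 2 — Component impedances:
  R: Z = R = 30 Ω
  L: Z = jωL = j·281.5·0.005 = 0 + j1.407 Ω
Step 3 — Series combination: Z_total = R + L = 30 + j1.407 Ω = 30.03∠2.7° Ω.

Z = 30 + j1.407 Ω = 30.03∠2.7° Ω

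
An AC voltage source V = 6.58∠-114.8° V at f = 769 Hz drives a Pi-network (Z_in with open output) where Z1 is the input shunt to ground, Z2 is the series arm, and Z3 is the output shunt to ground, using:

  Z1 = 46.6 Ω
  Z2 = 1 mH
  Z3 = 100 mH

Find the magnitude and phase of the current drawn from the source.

Step 1 — Angular frequency: ω = 2π·f = 2π·769 = 4832 rad/s.
Step 2 — Component impedances:
  Z1: Z = R = 46.6 Ω
  Z2: Z = jωL = j·4832·0.001 = 0 + j4.832 Ω
  Z3: Z = jωL = j·4832·0.1 = 0 + j483.2 Ω
Step 3 — With open output, the series arm Z2 and the output shunt Z3 appear in series to ground: Z2 + Z3 = 0 + j488 Ω.
Step 4 — Parallel with input shunt Z1: Z_in = Z1 || (Z2 + Z3) = 46.18 + j4.41 Ω = 46.39∠5.5° Ω.
Step 5 — Source phasor: V = 6.58∠-114.8° V = -2.76 - j5.973 V.
Step 6 — Ohm's law: I = V / Z_total = (-2.76 - j5.973) / (46.18 + j4.41) = -0.07147 - j0.1225 A.
Step 7 — Convert to polar: |I| = 0.1418 A, ∠I = -120.3°.

I = 0.1418∠-120.3° A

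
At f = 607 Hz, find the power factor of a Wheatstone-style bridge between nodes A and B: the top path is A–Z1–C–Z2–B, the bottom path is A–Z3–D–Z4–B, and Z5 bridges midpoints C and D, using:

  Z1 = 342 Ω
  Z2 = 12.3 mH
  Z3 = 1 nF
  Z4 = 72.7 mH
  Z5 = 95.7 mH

Step 1 — Angular frequency: ω = 2π·f = 2π·607 = 3814 rad/s.
Step 2 — Component impedances:
  Z1: Z = R = 342 Ω
  Z2: Z = jωL = j·3814·0.0123 = 0 + j46.91 Ω
  Z3: Z = 1/(jωC) = -j/(ω·C) = 0 - j2.622e+05 Ω
  Z4: Z = jωL = j·3814·0.0727 = 0 + j277.3 Ω
  Z5: Z = jωL = j·3814·0.0957 = 0 + j365 Ω
Step 3 — Bridge requires nodal analysis (the Z5 bridge couples midpoints C and D, so the two paths cannot be reduced to a simple series/parallel combination). Setting node B to ground and injecting 1 A at node A, the 3-node admittance system at A, C, D solves to V_A = Z_AB = 342.1 + j43.27 Ω = 344.8∠7.2° Ω.
Step 4 — Power factor: PF = cos(φ) = Re(Z)/|Z| = 342.06/344.79 = 0.9921.
Step 5 — Type: Im(Z) = 43.27 ⇒ lagging (phase φ = 7.2°).

PF = 0.9921 (lagging, φ = 7.2°)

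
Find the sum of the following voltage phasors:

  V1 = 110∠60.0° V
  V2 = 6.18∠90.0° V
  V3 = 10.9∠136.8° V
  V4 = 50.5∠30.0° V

Step 1 — Convert each phasor to rectangular form:
  V1 = 110·(cos(60.0°) + j·sin(60.0°)) = 55 + j95.26 V
  V2 = 6.18·(cos(90.0°) + j·sin(90.0°)) = 0 + j6.18 V
  V3 = 10.9·(cos(136.8°) + j·sin(136.8°)) = -7.946 + j7.462 V
  V4 = 50.5·(cos(30.0°) + j·sin(30.0°)) = 43.73 + j25.25 V
Step 2 — Sum components: V_total = 90.79 + j134.2 V.
Step 3 — Convert to polar: |V_total| = 162 V, ∠V_total = 55.9°.

V_total = 162∠55.9° V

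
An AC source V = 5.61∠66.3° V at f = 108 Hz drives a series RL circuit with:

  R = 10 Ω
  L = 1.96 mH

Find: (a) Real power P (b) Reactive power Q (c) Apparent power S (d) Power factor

Step 1 — Angular frequency: ω = 2π·f = 2π·108 = 678.6 rad/s.
Step 2 — Component impedances:
  R: Z = R = 10 Ω
  L: Z = jωL = j·678.6·0.00196 = 0 + j1.33 Ω
Step 3 — Series combination: Z_total = R + L = 10 + j1.33 Ω = 10.09∠7.6° Ω.
Step 4 — Source phasor: V = 5.61∠66.3° V = 2.255 + j5.137 V.
Step 5 — Current: I = V / Z = 0.2887 + j0.4753 A = 0.5561∠58.7° A.
Step 6 — Complex power: S = V·I* = 3.093 + j0.4113 VA.
Step 7 — Real power: P = Re(S) = 3.093 W.
Step 8 — Reactive power: Q = Im(S) = 0.4113 VAR.
Step 9 — Apparent power: |S| = 3.12 VA.
Step 10 — Power factor: PF = P/|S| = 0.9913 (lagging).

(a) P = 3.093 W  (b) Q = 0.4113 VAR  (c) S = 3.12 VA  (d) PF = 0.9913 (lagging)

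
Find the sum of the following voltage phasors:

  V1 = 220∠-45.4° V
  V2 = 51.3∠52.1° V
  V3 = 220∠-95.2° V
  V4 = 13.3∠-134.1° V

Step 1 — Convert each phasor to rectangular form:
  V1 = 220·(cos(-45.4°) + j·sin(-45.4°)) = 154.5 - j156.6 V
  V2 = 51.3·(cos(52.1°) + j·sin(52.1°)) = 31.51 + j40.48 V
  V3 = 220·(cos(-95.2°) + j·sin(-95.2°)) = -19.94 - j219.1 V
  V4 = 13.3·(cos(-134.1°) + j·sin(-134.1°)) = -9.256 - j9.551 V
Step 2 — Sum components: V_total = 156.8 - j344.8 V.
Step 3 — Convert to polar: |V_total| = 378.8 V, ∠V_total = -65.5°.

V_total = 378.8∠-65.5° V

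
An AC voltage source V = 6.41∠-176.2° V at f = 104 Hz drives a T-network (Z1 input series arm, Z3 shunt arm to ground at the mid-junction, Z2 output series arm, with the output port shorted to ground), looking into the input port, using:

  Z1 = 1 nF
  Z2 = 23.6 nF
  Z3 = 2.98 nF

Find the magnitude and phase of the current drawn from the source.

Step 1 — Angular frequency: ω = 2π·f = 2π·104 = 653.5 rad/s.
Step 2 — Component impedances:
  Z1: Z = 1/(jωC) = -j/(ω·C) = 0 - j1.53e+06 Ω
  Z2: Z = 1/(jωC) = -j/(ω·C) = 0 - j6.484e+04 Ω
  Z3: Z = 1/(jωC) = -j/(ω·C) = 0 - j5.135e+05 Ω
Step 3 — With the output port shorted to ground, the output series arm Z2 runs from the junction to ground; the shunt arm Z3 also runs from the junction to ground. They appear in parallel: Z3 || Z2 = 0 - j5.757e+04 Ω.
Step 4 — Series with input arm Z1: Z_in = Z1 + (Z3 || Z2) = 0 - j1.588e+06 Ω = 1.588e+06∠-90.0° Ω.
Step 5 — Source phasor: V = 6.41∠-176.2° V = -6.396 - j0.4248 V.
Step 6 — Ohm's law: I = V / Z_total = (-6.396 - j0.4248) / (0 - j1.588e+06) = 2.675e-07 - j4.028e-06 A.
Step 7 — Convert to polar: |I| = 4.037e-06 A, ∠I = -86.2°.

I = 4.037e-06∠-86.2° A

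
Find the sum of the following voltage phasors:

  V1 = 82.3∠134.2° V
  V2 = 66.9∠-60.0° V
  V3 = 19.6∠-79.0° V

Step 1 — Convert each phasor to rectangular form:
  V1 = 82.3·(cos(134.2°) + j·sin(134.2°)) = -57.38 + j59 V
  V2 = 66.9·(cos(-60.0°) + j·sin(-60.0°)) = 33.45 - j57.94 V
  V3 = 19.6·(cos(-79.0°) + j·sin(-79.0°)) = 3.74 - j19.24 V
Step 2 — Sum components: V_total = -20.19 - j18.18 V.
Step 3 — Convert to polar: |V_total| = 27.16 V, ∠V_total = -138.0°.

V_total = 27.16∠-138.0° V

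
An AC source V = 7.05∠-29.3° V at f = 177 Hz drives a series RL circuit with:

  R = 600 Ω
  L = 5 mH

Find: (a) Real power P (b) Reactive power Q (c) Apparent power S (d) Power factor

Step 1 — Angular frequency: ω = 2π·f = 2π·177 = 1112 rad/s.
Step 2 — Component impedances:
  R: Z = R = 600 Ω
  L: Z = jωL = j·1112·0.005 = 0 + j5.561 Ω
Step 3 — Series combination: Z_total = R + L = 600 + j5.561 Ω = 600∠0.5° Ω.
Step 4 — Source phasor: V = 7.05∠-29.3° V = 6.148 - j3.45 V.
Step 5 — Current: I = V / Z = 0.01019 - j0.005845 A = 0.01175∠-29.8° A.
Step 6 — Complex power: S = V·I* = 0.08283 + j0.0007676 VA.
Step 7 — Real power: P = Re(S) = 0.08283 W.
Step 8 — Reactive power: Q = Im(S) = 0.0007676 VAR.
Step 9 — Apparent power: |S| = 0.08283 VA.
Step 10 — Power factor: PF = P/|S| = 1 (lagging).

(a) P = 0.08283 W  (b) Q = 0.0007676 VAR  (c) S = 0.08283 VA  (d) PF = 1 (lagging)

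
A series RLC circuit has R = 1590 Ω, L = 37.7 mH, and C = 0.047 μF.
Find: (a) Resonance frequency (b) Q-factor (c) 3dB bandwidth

Step 1 — Resonance: ω₀ = 1/√(LC) = 1/√(0.0377·4.7e-08) = 2.376e+04 rad/s.
Step 2 — f₀ = ω₀/(2π) = 3781 Hz.
Step 3 — Series Q: Q = ω₀L/R = 2.376e+04·0.0377/1590 = 0.5633.
Step 4 — Bandwidth: Δω = ω₀/Q = 4.218e+04 rad/s; BW = Δω/(2π) = 6712 Hz.

(a) f₀ = 3781 Hz  (b) Q = 0.5633  (c) BW = 6712 Hz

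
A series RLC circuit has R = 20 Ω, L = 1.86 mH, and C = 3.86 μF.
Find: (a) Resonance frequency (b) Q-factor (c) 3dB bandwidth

Step 1 — Resonance: ω₀ = 1/√(LC) = 1/√(0.00186·3.86e-06) = 1.18e+04 rad/s.
Step 2 — f₀ = ω₀/(2π) = 1878 Hz.
Step 3 — Series Q: Q = ω₀L/R = 1.18e+04·0.00186/20 = 1.098.
Step 4 — Bandwidth: Δω = ω₀/Q = 1.075e+04 rad/s; BW = Δω/(2π) = 1711 Hz.

(a) f₀ = 1878 Hz  (b) Q = 1.098  (c) BW = 1711 Hz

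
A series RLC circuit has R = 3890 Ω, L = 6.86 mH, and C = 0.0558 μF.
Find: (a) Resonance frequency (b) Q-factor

Step 1 — Resonance condition Im(Z)=0 gives ω₀ = 1/√(LC).
Step 2 — ω₀ = 1/√(0.00686·5.58e-08) = 5.111e+04 rad/s.
Step 3 — f₀ = ω₀/(2π) = 8135 Hz.
Step 4 — Series Q: Q = ω₀L/R = 5.111e+04·0.00686/3890 = 0.09014.

(a) f₀ = 8135 Hz  (b) Q = 0.09014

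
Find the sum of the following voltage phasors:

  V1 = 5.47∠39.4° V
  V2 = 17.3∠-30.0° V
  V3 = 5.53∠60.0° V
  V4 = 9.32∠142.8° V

Step 1 — Convert each phasor to rectangular form:
  V1 = 5.47·(cos(39.4°) + j·sin(39.4°)) = 4.227 + j3.472 V
  V2 = 17.3·(cos(-30.0°) + j·sin(-30.0°)) = 14.98 - j8.65 V
  V3 = 5.53·(cos(60.0°) + j·sin(60.0°)) = 2.765 + j4.789 V
  V4 = 9.32·(cos(142.8°) + j·sin(142.8°)) = -7.424 + j5.635 V
Step 2 — Sum components: V_total = 14.55 + j5.246 V.
Step 3 — Convert to polar: |V_total| = 15.47 V, ∠V_total = 19.8°.

V_total = 15.47∠19.8° V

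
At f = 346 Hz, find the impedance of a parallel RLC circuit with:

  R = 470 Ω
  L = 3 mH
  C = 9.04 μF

Step 1 — Angular frequency: ω = 2π·f = 2π·346 = 2174 rad/s.
Step 2 — Component impedances:
  R: Z = R = 470 Ω
  L: Z = jωL = j·2174·0.003 = 0 + j6.522 Ω
  C: Z = 1/(jωC) = -j/(ω·C) = 0 - j50.88 Ω
Step 3 — Parallel combination: 1/Z_total = 1/R + 1/L + 1/C; Z_total = 0.119 + j7.479 Ω = 7.48∠89.1° Ω.

Z = 0.119 + j7.479 Ω = 7.48∠89.1° Ω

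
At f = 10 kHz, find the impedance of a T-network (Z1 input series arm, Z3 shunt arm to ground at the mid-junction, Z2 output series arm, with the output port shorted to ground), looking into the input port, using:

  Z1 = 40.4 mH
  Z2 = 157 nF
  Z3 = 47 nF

Step 1 — Angular frequency: ω = 2π·f = 2π·1e+04 = 6.283e+04 rad/s.
Step 2 — Component impedances:
  Z1: Z = jωL = j·6.283e+04·0.0404 = 0 + j2538 Ω
  Z2: Z = 1/(jωC) = -j/(ω·C) = 0 - j101.4 Ω
  Z3: Z = 1/(jωC) = -j/(ω·C) = 0 - j338.6 Ω
Step 3 — With the output port shorted to ground, the output series arm Z2 runs from the junction to ground; the shunt arm Z3 also runs from the junction to ground. They appear in parallel: Z3 || Z2 = 0 - j78.02 Ω.
Step 4 — Series with input arm Z1: Z_in = Z1 + (Z3 || Z2) = 0 + j2460 Ω = 2460∠90.0° Ω.

Z = 0 + j2460 Ω = 2460∠90.0° Ω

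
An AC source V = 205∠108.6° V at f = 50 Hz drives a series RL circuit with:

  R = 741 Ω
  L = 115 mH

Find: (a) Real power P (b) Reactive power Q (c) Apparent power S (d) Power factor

Step 1 — Angular frequency: ω = 2π·f = 2π·50 = 314.2 rad/s.
Step 2 — Component impedances:
  R: Z = R = 741 Ω
  L: Z = jωL = j·314.2·0.115 = 0 + j36.13 Ω
Step 3 — Series combination: Z_total = R + L = 741 + j36.13 Ω = 741.9∠2.8° Ω.
Step 4 — Source phasor: V = 205∠108.6° V = -65.39 + j194.3 V.
Step 5 — Current: I = V / Z = -0.07528 + j0.2659 A = 0.2763∠105.8° A.
Step 6 — Complex power: S = V·I* = 56.58 + j2.759 VA.
Step 7 — Real power: P = Re(S) = 56.58 W.
Step 8 — Reactive power: Q = Im(S) = 2.759 VAR.
Step 9 — Apparent power: |S| = 56.65 VA.
Step 10 — Power factor: PF = P/|S| = 0.9988 (lagging).

(a) P = 56.58 W  (b) Q = 2.759 VAR  (c) S = 56.65 VA  (d) PF = 0.9988 (lagging)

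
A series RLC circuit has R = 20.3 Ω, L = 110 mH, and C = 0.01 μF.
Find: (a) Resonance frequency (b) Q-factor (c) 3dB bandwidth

Step 1 — Resonance: ω₀ = 1/√(LC) = 1/√(0.11·1e-08) = 3.015e+04 rad/s.
Step 2 — f₀ = ω₀/(2π) = 4799 Hz.
Step 3 — Series Q: Q = ω₀L/R = 3.015e+04·0.11/20.3 = 163.4.
Step 4 — Bandwidth: Δω = ω₀/Q = 184.5 rad/s; BW = Δω/(2π) = 29.37 Hz.

(a) f₀ = 4799 Hz  (b) Q = 163.4  (c) BW = 29.37 Hz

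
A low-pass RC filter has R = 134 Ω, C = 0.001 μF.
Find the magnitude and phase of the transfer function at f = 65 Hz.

Step 1 — Angular frequency: ω = 2π·65 = 408.4 rad/s.
Step 2 — Transfer function: H(jω) = 1/(1 + jωRC).
Step 3 — Denominator: 1 + jωRC = 1 + j·408.4·134·1e-09 = 1 + j5.473e-05.
Step 4 — H = 1 - j5.473e-05.
Step 5 — Magnitude: |H| = 1 (-0.0 dB); phase: φ = -0.0°.

|H| = 1 (-0.0 dB), φ = -0.0°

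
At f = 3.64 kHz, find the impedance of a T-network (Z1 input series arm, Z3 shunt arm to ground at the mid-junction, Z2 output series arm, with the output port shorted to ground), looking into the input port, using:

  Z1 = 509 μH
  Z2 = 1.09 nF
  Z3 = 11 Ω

Step 1 — Angular frequency: ω = 2π·f = 2π·3640 = 2.287e+04 rad/s.
Step 2 — Component impedances:
  Z1: Z = jωL = j·2.287e+04·0.000509 = 0 + j11.64 Ω
  Z2: Z = 1/(jωC) = -j/(ω·C) = 0 - j4.011e+04 Ω
  Z3: Z = R = 11 Ω
Step 3 — With the output port shorted to ground, the output series arm Z2 runs from the junction to ground; the shunt arm Z3 also runs from the junction to ground. They appear in parallel: Z3 || Z2 = 11 - j0.003016 Ω.
Step 4 — Series with input arm Z1: Z_in = Z1 + (Z3 || Z2) = 11 + j11.64 Ω = 16.01∠46.6° Ω.

Z = 11 + j11.64 Ω = 16.01∠46.6° Ω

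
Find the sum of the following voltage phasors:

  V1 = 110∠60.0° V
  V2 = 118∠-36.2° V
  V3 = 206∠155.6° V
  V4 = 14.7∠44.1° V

Step 1 — Convert each phasor to rectangular form:
  V1 = 110·(cos(60.0°) + j·sin(60.0°)) = 55 + j95.26 V
  V2 = 118·(cos(-36.2°) + j·sin(-36.2°)) = 95.22 - j69.69 V
  V3 = 206·(cos(155.6°) + j·sin(155.6°)) = -187.6 + j85.1 V
  V4 = 14.7·(cos(44.1°) + j·sin(44.1°)) = 10.56 + j10.23 V
Step 2 — Sum components: V_total = -26.82 + j120.9 V.
Step 3 — Convert to polar: |V_total| = 123.8 V, ∠V_total = 102.5°.

V_total = 123.8∠102.5° V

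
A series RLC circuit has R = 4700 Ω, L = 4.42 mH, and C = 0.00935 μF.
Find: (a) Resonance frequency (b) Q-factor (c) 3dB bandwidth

Step 1 — Resonance: ω₀ = 1/√(LC) = 1/√(0.00442·9.35e-09) = 1.556e+05 rad/s.
Step 2 — f₀ = ω₀/(2π) = 2.476e+04 Hz.
Step 3 — Series Q: Q = ω₀L/R = 1.556e+05·0.00442/4700 = 0.1463.
Step 4 — Bandwidth: Δω = ω₀/Q = 1.063e+06 rad/s; BW = Δω/(2π) = 1.692e+05 Hz.

(a) f₀ = 2.476e+04 Hz  (b) Q = 0.1463  (c) BW = 1.692e+05 Hz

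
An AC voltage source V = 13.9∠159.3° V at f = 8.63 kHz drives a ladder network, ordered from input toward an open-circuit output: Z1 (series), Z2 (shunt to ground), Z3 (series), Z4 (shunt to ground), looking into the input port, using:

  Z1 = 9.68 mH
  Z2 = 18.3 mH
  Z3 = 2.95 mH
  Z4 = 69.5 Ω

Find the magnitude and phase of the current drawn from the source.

Step 1 — Angular frequency: ω = 2π·f = 2π·8630 = 5.422e+04 rad/s.
Step 2 — Component impedances:
  Z1: Z = jωL = j·5.422e+04·0.00968 = 0 + j524.9 Ω
  Z2: Z = jωL = j·5.422e+04·0.0183 = 0 + j992.3 Ω
  Z3: Z = jωL = j·5.422e+04·0.00295 = 0 + j160 Ω
  Z4: Z = R = 69.5 Ω
Step 3 — Ladder network (open output): work backward from the far end, alternating series and parallel combinations. Z_in = 51.36 + j665.7 Ω = 667.7∠85.6° Ω.
Step 4 — Source phasor: V = 13.9∠159.3° V = -13 + j4.913 V.
Step 5 — Ohm's law: I = V / Z_total = (-13 + j4.913) / (51.36 + j665.7) = 0.005839 + j0.01998 A.
Step 6 — Convert to polar: |I| = 0.02082 A, ∠I = 73.7°.

I = 0.02082∠73.7° A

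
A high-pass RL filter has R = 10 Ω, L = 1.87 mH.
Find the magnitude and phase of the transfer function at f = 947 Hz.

Step 1 — Angular frequency: ω = 2π·947 = 5950 rad/s.
Step 2 — Transfer function: H(jω) = jωL/(R + jωL).
Step 3 — Numerator jωL = j·11.13; denominator R + jωL = 10 + j11.13.
Step 4 — H = 0.5532 + j0.4972.
Step 5 — Magnitude: |H| = 0.7438 (-2.6 dB); phase: φ = 41.9°.

|H| = 0.7438 (-2.6 dB), φ = 41.9°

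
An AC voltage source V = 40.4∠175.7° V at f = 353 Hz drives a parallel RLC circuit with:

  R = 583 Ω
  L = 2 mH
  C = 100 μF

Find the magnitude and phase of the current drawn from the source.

Step 1 — Angular frequency: ω = 2π·f = 2π·353 = 2218 rad/s.
Step 2 — Component impedances:
  R: Z = R = 583 Ω
  L: Z = jωL = j·2218·0.002 = 0 + j4.436 Ω
  C: Z = 1/(jωC) = -j/(ω·C) = 0 - j4.509 Ω
Step 3 — Parallel combination: 1/Z_total = 1/R + 1/L + 1/C; Z_total = 106.1 + j225 Ω = 248.8∠64.7° Ω.
Step 4 — Source phasor: V = 40.4∠175.7° V = -40.29 + j3.029 V.
Step 5 — Ohm's law: I = V / Z_total = (-40.29 + j3.029) / (106.1 + j225) = -0.05809 + j0.1517 A.
Step 6 — Convert to polar: |I| = 0.1624 A, ∠I = 111.0°.

I = 0.1624∠111.0° A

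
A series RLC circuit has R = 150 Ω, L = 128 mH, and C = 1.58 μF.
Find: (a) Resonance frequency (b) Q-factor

Step 1 — Resonance condition Im(Z)=0 gives ω₀ = 1/√(LC).
Step 2 — ω₀ = 1/√(0.128·1.58e-06) = 2224 rad/s.
Step 3 — f₀ = ω₀/(2π) = 353.9 Hz.
Step 4 — Series Q: Q = ω₀L/R = 2224·0.128/150 = 1.898.

(a) f₀ = 353.9 Hz  (b) Q = 1.898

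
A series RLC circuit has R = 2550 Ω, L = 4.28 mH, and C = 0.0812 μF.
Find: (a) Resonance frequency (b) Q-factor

Step 1 — Resonance condition Im(Z)=0 gives ω₀ = 1/√(LC).
Step 2 — ω₀ = 1/√(0.00428·8.12e-08) = 5.364e+04 rad/s.
Step 3 — f₀ = ω₀/(2π) = 8537 Hz.
Step 4 — Series Q: Q = ω₀L/R = 5.364e+04·0.00428/2550 = 0.09003.

(a) f₀ = 8537 Hz  (b) Q = 0.09003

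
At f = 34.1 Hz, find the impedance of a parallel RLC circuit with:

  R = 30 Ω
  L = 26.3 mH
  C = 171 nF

Step 1 — Angular frequency: ω = 2π·f = 2π·34.1 = 214.3 rad/s.
Step 2 — Component impedances:
  R: Z = R = 30 Ω
  L: Z = jωL = j·214.3·0.0263 = 0 + j5.635 Ω
  C: Z = 1/(jωC) = -j/(ω·C) = 0 - j2.729e+04 Ω
Step 3 — Parallel combination: 1/Z_total = 1/R + 1/L + 1/C; Z_total = 1.023 + j5.444 Ω = 5.539∠79.4° Ω.

Z = 1.023 + j5.444 Ω = 5.539∠79.4° Ω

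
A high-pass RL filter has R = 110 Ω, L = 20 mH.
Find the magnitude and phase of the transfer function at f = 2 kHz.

Step 1 — Angular frequency: ω = 2π·2000 = 1.257e+04 rad/s.
Step 2 — Transfer function: H(jω) = jωL/(R + jωL).
Step 3 — Numerator jωL = j·251.3; denominator R + jωL = 110 + j251.3.
Step 4 — H = 0.8392 + j0.3673.
Step 5 — Magnitude: |H| = 0.9161 (-0.8 dB); phase: φ = 23.6°.

|H| = 0.9161 (-0.8 dB), φ = 23.6°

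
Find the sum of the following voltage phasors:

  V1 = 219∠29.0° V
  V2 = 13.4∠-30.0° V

Step 1 — Convert each phasor to rectangular form:
  V1 = 219·(cos(29.0°) + j·sin(29.0°)) = 191.5 + j106.2 V
  V2 = 13.4·(cos(-30.0°) + j·sin(-30.0°)) = 11.6 - j6.7 V
Step 2 — Sum components: V_total = 203.1 + j99.47 V.
Step 3 — Convert to polar: |V_total| = 226.2 V, ∠V_total = 26.1°.

V_total = 226.2∠26.1° V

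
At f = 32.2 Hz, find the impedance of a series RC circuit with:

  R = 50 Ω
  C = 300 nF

Step 1 — Angular frequency: ω = 2π·f = 2π·32.2 = 202.3 rad/s.
Step 2 — Component impedances:
  R: Z = R = 50 Ω
  C: Z = 1/(jωC) = -j/(ω·C) = 0 - j1.648e+04 Ω
Step 3 — Series combination: Z_total = R + C = 50 - j1.648e+04 Ω = 1.648e+04∠-89.8° Ω.

Z = 50 - j1.648e+04 Ω = 1.648e+04∠-89.8° Ω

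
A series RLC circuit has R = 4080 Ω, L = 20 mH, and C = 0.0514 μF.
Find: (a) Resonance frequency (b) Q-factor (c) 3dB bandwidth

Step 1 — Resonance: ω₀ = 1/√(LC) = 1/√(0.02·5.14e-08) = 3.119e+04 rad/s.
Step 2 — f₀ = ω₀/(2π) = 4964 Hz.
Step 3 — Series Q: Q = ω₀L/R = 3.119e+04·0.02/4080 = 0.1529.
Step 4 — Bandwidth: Δω = ω₀/Q = 2.04e+05 rad/s; BW = Δω/(2π) = 3.247e+04 Hz.

(a) f₀ = 4964 Hz  (b) Q = 0.1529  (c) BW = 3.247e+04 Hz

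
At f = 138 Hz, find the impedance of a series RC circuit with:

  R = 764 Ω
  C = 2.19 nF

Step 1 — Angular frequency: ω = 2π·f = 2π·138 = 867.1 rad/s.
Step 2 — Component impedances:
  R: Z = R = 764 Ω
  C: Z = 1/(jωC) = -j/(ω·C) = 0 - j5.266e+05 Ω
Step 3 — Series combination: Z_total = R + C = 764 - j5.266e+05 Ω = 5.266e+05∠-89.9° Ω.

Z = 764 - j5.266e+05 Ω = 5.266e+05∠-89.9° Ω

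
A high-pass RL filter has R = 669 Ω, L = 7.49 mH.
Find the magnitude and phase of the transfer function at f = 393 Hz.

Step 1 — Angular frequency: ω = 2π·393 = 2469 rad/s.
Step 2 — Transfer function: H(jω) = jωL/(R + jωL).
Step 3 — Numerator jωL = j·18.49; denominator R + jωL = 669 + j18.49.
Step 4 — H = 0.0007637 + j0.02762.
Step 5 — Magnitude: |H| = 0.02764 (-31.2 dB); phase: φ = 88.4°.

|H| = 0.02764 (-31.2 dB), φ = 88.4°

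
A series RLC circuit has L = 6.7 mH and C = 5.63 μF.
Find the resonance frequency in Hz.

Step 1 — Resonance condition Im(Z)=0 gives ω₀ = 1/√(LC).
Step 2 — ω₀ = 1/√(0.0067·5.63e-06) = 5149 rad/s.
Step 3 — f₀ = ω₀/(2π) = 819.5 Hz.

f₀ = 819.5 Hz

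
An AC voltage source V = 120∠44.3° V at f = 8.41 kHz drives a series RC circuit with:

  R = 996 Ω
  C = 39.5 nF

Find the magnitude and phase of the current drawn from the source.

Step 1 — Angular frequency: ω = 2π·f = 2π·8410 = 5.284e+04 rad/s.
Step 2 — Component impedances:
  R: Z = R = 996 Ω
  C: Z = 1/(jωC) = -j/(ω·C) = 0 - j479.1 Ω
Step 3 — Series combination: Z_total = R + C = 996 - j479.1 Ω = 1105∠-25.7° Ω.
Step 4 — Source phasor: V = 120∠44.3° V = 85.88 + j83.81 V.
Step 5 — Ohm's law: I = V / Z_total = (85.88 + j83.81) / (996 - j479.1) = 0.03715 + j0.102 A.
Step 6 — Convert to polar: |I| = 0.1086 A, ∠I = 70.0°.

I = 0.1086∠70.0° A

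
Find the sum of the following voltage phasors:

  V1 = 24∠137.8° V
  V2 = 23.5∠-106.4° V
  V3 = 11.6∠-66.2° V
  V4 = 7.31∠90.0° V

Step 1 — Convert each phasor to rectangular form:
  V1 = 24·(cos(137.8°) + j·sin(137.8°)) = -17.78 + j16.12 V
  V2 = 23.5·(cos(-106.4°) + j·sin(-106.4°)) = -6.635 - j22.54 V
  V3 = 11.6·(cos(-66.2°) + j·sin(-66.2°)) = 4.681 - j10.61 V
  V4 = 7.31·(cos(90.0°) + j·sin(90.0°)) = 0 + j7.31 V
Step 2 — Sum components: V_total = -19.73 - j9.726 V.
Step 3 — Convert to polar: |V_total| = 22 V, ∠V_total = -153.8°.

V_total = 22∠-153.8° V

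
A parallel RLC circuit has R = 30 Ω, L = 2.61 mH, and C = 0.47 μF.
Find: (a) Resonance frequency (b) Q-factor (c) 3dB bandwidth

Step 1 — Resonance: ω₀ = 1/√(LC) = 1/√(0.00261·4.7e-07) = 2.855e+04 rad/s.
Step 2 — f₀ = ω₀/(2π) = 4544 Hz.
Step 3 — Parallel Q: Q = R/(ω₀L) = 30/(2.855e+04·0.00261) = 0.4026.
Step 4 — Bandwidth: Δω = ω₀/Q = 7.092e+04 rad/s; BW = Δω/(2π) = 1.129e+04 Hz.

(a) f₀ = 4544 Hz  (b) Q = 0.4026  (c) BW = 1.129e+04 Hz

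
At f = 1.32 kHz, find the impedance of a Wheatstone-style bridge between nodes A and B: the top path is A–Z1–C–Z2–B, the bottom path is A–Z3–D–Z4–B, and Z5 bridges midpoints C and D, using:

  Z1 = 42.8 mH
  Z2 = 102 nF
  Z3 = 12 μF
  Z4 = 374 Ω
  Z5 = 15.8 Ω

Step 1 — Angular frequency: ω = 2π·f = 2π·1320 = 8294 rad/s.
Step 2 — Component impedances:
  Z1: Z = jωL = j·8294·0.0428 = 0 + j355 Ω
  Z2: Z = 1/(jωC) = -j/(ω·C) = 0 - j1182 Ω
  Z3: Z = 1/(jωC) = -j/(ω·C) = 0 - j10.05 Ω
  Z4: Z = R = 374 Ω
  Z5: Z = R = 15.8 Ω
Step 3 — Bridge requires nodal analysis (the Z5 bridge couples midpoints C and D, so the two paths cannot be reduced to a simple series/parallel combination). Setting node B to ground and injecting 1 A at node A, the 3-node admittance system at A, C, D solves to V_A = Z_AB = 338.9 - j116.9 Ω = 358.4∠-19.0° Ω.

Z = 338.9 - j116.9 Ω = 358.4∠-19.0° Ω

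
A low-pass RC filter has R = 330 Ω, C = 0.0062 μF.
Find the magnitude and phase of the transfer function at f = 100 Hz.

Step 1 — Angular frequency: ω = 2π·100 = 628.3 rad/s.
Step 2 — Transfer function: H(jω) = 1/(1 + jωRC).
Step 3 — Denominator: 1 + jωRC = 1 + j·628.3·330·6.2e-09 = 1 + j0.001286.
Step 4 — H = 1 - j0.001286.
Step 5 — Magnitude: |H| = 1 (-0.0 dB); phase: φ = -0.1°.

|H| = 1 (-0.0 dB), φ = -0.1°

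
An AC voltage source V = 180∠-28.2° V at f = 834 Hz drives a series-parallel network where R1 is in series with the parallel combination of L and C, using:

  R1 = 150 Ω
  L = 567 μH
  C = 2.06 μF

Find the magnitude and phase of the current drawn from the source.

Step 1 — Angular frequency: ω = 2π·f = 2π·834 = 5240 rad/s.
Step 2 — Component impedances:
  R1: Z = R = 150 Ω
  L: Z = jωL = j·5240·0.000567 = 0 + j2.971 Ω
  C: Z = 1/(jωC) = -j/(ω·C) = 0 - j92.64 Ω
Step 3 — Parallel branch: L || C = 1/(1/L + 1/C) = 0 + j3.07 Ω.
Step 4 — Series with R1: Z_total = R1 + (L || C) = 150 + j3.07 Ω = 150∠1.2° Ω.
Step 5 — Source phasor: V = 180∠-28.2° V = 158.6 - j85.06 V.
Step 6 — Ohm's law: I = V / Z_total = (158.6 - j85.06) / (150 + j3.07) = 1.046 - j0.5885 A.
Step 7 — Convert to polar: |I| = 1.2 A, ∠I = -29.4°.

I = 1.2∠-29.4° A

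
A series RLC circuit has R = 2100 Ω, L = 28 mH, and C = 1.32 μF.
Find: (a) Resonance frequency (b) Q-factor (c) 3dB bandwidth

Step 1 — Resonance: ω₀ = 1/√(LC) = 1/√(0.028·1.32e-06) = 5202 rad/s.
Step 2 — f₀ = ω₀/(2π) = 827.9 Hz.
Step 3 — Series Q: Q = ω₀L/R = 5202·0.028/2100 = 0.06935.
Step 4 — Bandwidth: Δω = ω₀/Q = 7.5e+04 rad/s; BW = Δω/(2π) = 1.194e+04 Hz.

(a) f₀ = 827.9 Hz  (b) Q = 0.06935  (c) BW = 1.194e+04 Hz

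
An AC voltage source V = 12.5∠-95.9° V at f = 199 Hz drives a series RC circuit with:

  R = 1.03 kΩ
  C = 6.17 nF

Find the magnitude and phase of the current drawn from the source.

Step 1 — Angular frequency: ω = 2π·f = 2π·199 = 1250 rad/s.
Step 2 — Component impedances:
  R: Z = R = 1030 Ω
  C: Z = 1/(jωC) = -j/(ω·C) = 0 - j1.296e+05 Ω
Step 3 — Series combination: Z_total = R + C = 1030 - j1.296e+05 Ω = 1.296e+05∠-89.5° Ω.
Step 4 — Source phasor: V = 12.5∠-95.9° V = -1.285 - j12.43 V.
Step 5 — Ohm's law: I = V / Z_total = (-1.285 - j12.43) / (1030 - j1.296e+05) = 9.584e-05 - j1.067e-05 A.
Step 6 — Convert to polar: |I| = 9.643e-05 A, ∠I = -6.4°.

I = 9.643e-05∠-6.4° A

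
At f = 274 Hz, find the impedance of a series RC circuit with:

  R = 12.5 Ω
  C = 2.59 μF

Step 1 — Angular frequency: ω = 2π·f = 2π·274 = 1722 rad/s.
Step 2 — Component impedances:
  R: Z = R = 12.5 Ω
  C: Z = 1/(jωC) = -j/(ω·C) = 0 - j224.3 Ω
Step 3 — Series combination: Z_total = R + C = 12.5 - j224.3 Ω = 224.6∠-86.8° Ω.

Z = 12.5 - j224.3 Ω = 224.6∠-86.8° Ω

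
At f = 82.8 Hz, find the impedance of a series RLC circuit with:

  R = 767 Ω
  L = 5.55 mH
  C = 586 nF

Step 1 — Angular frequency: ω = 2π·f = 2π·82.8 = 520.2 rad/s.
Step 2 — Component impedances:
  R: Z = R = 767 Ω
  L: Z = jωL = j·520.2·0.00555 = 0 + j2.887 Ω
  C: Z = 1/(jωC) = -j/(ω·C) = 0 - j3280 Ω
Step 3 — Series combination: Z_total = R + L + C = 767 - j3277 Ω = 3366∠-76.8° Ω.

Z = 767 - j3277 Ω = 3366∠-76.8° Ω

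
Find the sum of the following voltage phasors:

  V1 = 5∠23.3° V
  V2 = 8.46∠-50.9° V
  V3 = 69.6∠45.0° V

Step 1 — Convert each phasor to rectangular form:
  V1 = 5·(cos(23.3°) + j·sin(23.3°)) = 4.592 + j1.978 V
  V2 = 8.46·(cos(-50.9°) + j·sin(-50.9°)) = 5.336 - j6.565 V
  V3 = 69.6·(cos(45.0°) + j·sin(45.0°)) = 49.21 + j49.21 V
Step 2 — Sum components: V_total = 59.14 + j44.63 V.
Step 3 — Convert to polar: |V_total| = 74.09 V, ∠V_total = 37.0°.

V_total = 74.09∠37.0° V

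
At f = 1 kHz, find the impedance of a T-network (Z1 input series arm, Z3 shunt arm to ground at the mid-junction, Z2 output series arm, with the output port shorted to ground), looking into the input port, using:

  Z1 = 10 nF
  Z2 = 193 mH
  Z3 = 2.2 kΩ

Step 1 — Angular frequency: ω = 2π·f = 2π·1000 = 6283 rad/s.
Step 2 — Component impedances:
  Z1: Z = 1/(jωC) = -j/(ω·C) = 0 - j1.592e+04 Ω
  Z2: Z = jωL = j·6283·0.193 = 0 + j1213 Ω
  Z3: Z = R = 2200 Ω
Step 3 — With the output port shorted to ground, the output series arm Z2 runs from the junction to ground; the shunt arm Z3 also runs from the junction to ground. They appear in parallel: Z3 || Z2 = 512.7 + j930.1 Ω.
Step 4 — Series with input arm Z1: Z_in = Z1 + (Z3 || Z2) = 512.7 - j1.499e+04 Ω = 1.499e+04∠-88.0° Ω.

Z = 512.7 - j1.499e+04 Ω = 1.499e+04∠-88.0° Ω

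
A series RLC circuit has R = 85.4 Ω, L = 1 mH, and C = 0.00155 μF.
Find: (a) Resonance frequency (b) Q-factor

Step 1 — Resonance condition Im(Z)=0 gives ω₀ = 1/√(LC).
Step 2 — ω₀ = 1/√(0.001·1.55e-09) = 8.032e+05 rad/s.
Step 3 — f₀ = ω₀/(2π) = 1.278e+05 Hz.
Step 4 — Series Q: Q = ω₀L/R = 8.032e+05·0.001/85.4 = 9.405.

(a) f₀ = 1.278e+05 Hz  (b) Q = 9.405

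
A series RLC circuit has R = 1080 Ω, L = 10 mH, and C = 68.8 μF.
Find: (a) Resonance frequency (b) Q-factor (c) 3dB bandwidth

Step 1 — Resonance: ω₀ = 1/√(LC) = 1/√(0.01·6.88e-05) = 1206 rad/s.
Step 2 — f₀ = ω₀/(2π) = 191.9 Hz.
Step 3 — Series Q: Q = ω₀L/R = 1206·0.01/1080 = 0.01116.
Step 4 — Bandwidth: Δω = ω₀/Q = 1.08e+05 rad/s; BW = Δω/(2π) = 1.719e+04 Hz.

(a) f₀ = 191.9 Hz  (b) Q = 0.01116  (c) BW = 1.719e+04 Hz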